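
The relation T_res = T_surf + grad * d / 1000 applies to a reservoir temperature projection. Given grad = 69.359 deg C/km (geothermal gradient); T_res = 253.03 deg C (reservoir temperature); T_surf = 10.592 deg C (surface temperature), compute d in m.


d = (T_res - T_surf) / grad * 1000
d = (253.03 - 10.592) / 69.359 * 1000
d = 3495.4 m


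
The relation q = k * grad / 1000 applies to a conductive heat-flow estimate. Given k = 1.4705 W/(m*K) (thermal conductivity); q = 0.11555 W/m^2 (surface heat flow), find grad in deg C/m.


grad = q * 1000 / k
grad = 0.11555 * 1000 / 1.4705
grad = 78.57871 deg C/km
Convert: 78.57871 deg C/km * 0.001 = 0.078579 deg C/m
grad = 0.078579 deg C/m


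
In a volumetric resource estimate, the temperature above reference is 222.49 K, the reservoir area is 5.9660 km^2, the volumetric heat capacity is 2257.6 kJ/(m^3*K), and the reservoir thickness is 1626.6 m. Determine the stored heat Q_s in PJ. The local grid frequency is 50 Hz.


Step 1: Vr = A*1e6*hr = 5.966*1e6*1626.6 = 9.704296e+09 m^3
Step 2: Q_s = Vr*rhoc*dT/1e12 = 9.704296e+09*2257.6*222.49/1e12 = 4874.4 PJ
Q_s = 4874.4 PJ


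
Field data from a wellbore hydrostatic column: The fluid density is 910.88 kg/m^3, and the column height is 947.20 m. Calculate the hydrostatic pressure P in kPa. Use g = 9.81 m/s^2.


P = rho * g * h / 1e6
P = 910.88 * 9.81 * 947.20 / 1e6
P = 8.463926 MPa
Convert: 8.463926 MPa * 1000.0 = 8463.9 kPa
P = 8463.9 kPa


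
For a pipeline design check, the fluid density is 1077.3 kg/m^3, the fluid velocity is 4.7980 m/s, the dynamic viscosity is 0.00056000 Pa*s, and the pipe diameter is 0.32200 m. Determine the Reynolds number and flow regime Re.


Step 1: Re = rho*vel*D/mu = 1077.3*4.798*0.322/0.00056 = 2.9721e+06
Step 2: Re = 2.9721e+06 > 4000, so flow is turbulent.
Re = 2.9721e+06 (turbulent)


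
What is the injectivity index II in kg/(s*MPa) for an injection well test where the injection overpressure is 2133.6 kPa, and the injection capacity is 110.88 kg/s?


II = mdot * 1000 / dP
II = 110.88 * 1000 / 2133.6
II = 51.969 kg/(s*MPa)


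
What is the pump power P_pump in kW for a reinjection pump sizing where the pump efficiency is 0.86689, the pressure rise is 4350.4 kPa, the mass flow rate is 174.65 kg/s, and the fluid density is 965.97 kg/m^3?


P_pump = mdot * dP / (rho * eta)
P_pump = 174.65 * 4350.4 / (965.97 * 0.86689)
P_pump = 907.34 kW


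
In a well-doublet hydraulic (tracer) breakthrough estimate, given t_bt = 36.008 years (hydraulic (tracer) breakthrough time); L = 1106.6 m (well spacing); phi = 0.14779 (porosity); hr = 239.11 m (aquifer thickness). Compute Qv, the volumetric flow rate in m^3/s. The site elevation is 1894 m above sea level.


Qv = pi*hr*phi*L^2 / (3*t_bt*365.25*86400)
Qv = pi*239.11*0.14779*1106.6^2 / (3*36.008*365.25*86400)
Qv = 0.039880 m^3/s


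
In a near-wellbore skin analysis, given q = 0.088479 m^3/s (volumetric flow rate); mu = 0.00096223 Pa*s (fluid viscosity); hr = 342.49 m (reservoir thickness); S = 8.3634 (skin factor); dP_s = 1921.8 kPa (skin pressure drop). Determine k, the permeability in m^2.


k = S*q*mu / (2*pi*dP_s*1000*hr)
k = 8.3634*0.088479*0.00096223 / (2*pi*1921.8*1000*342.49)
k = 1.7217e-13 m^2


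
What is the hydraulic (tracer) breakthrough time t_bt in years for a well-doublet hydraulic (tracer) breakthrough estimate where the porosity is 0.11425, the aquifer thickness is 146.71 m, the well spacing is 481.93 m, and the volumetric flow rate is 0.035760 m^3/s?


t_bt = pi * hr * phi * L^2 / (3 * Qv) / (365.25*86400)
t_bt = pi * 146.71 * 0.11425 * 481.93^2 / (3 * 0.035760) / (365.25*86400)
t_bt = 3.6125 years


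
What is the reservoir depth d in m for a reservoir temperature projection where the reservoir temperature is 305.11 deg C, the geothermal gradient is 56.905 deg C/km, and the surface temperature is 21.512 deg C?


d = (T_res - T_surf) / grad * 1000
d = (305.11 - 21.512) / 56.905 * 1000
d = 4983.7 m


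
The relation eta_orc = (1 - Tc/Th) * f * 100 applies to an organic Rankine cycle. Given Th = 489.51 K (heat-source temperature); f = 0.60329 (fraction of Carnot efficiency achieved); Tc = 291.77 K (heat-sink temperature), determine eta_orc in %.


eta_orc = (1 - Tc/Th) * f * 100
eta_orc = (1 - 291.77/489.51) * 0.60329 * 100
eta_orc = 24.370 %


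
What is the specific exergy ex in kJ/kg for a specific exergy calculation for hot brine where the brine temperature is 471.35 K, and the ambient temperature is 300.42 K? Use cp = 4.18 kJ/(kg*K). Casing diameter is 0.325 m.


ex = cp * ((T_b - T_0) - T_0 * ln(T_b/T_0))
ex = 4.18 * ((471.35 - 300.42) - 300.42 * ln(471.35/300.42))
ex = 148.87 kJ/kg


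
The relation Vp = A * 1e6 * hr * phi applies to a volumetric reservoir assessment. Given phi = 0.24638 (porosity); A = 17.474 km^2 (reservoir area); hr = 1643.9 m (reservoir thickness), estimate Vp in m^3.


Vp = A * 1e6 * hr * phi
Vp = 17.474 * 1e6 * 1643.9 * 0.24638
Vp = 7.0774e+09 m^3


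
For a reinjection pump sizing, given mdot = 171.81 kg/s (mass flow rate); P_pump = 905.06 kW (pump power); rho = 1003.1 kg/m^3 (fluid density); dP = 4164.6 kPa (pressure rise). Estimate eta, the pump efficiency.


eta = mdot * dP / (rho * P_pump)
eta = 171.81 * 4164.6 / (1003.1 * 905.06)
eta = 0.78813


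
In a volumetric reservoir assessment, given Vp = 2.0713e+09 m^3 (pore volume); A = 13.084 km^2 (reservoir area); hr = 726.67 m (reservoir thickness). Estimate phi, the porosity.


phi = Vp / (A * 1e6 * hr)
phi = 2.0713e+09 / (13.084 * 1e6 * 726.67)
phi = 0.21785


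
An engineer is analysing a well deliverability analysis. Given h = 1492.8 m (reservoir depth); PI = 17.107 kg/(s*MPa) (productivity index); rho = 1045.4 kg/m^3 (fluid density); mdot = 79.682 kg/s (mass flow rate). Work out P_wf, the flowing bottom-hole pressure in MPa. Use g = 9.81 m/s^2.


Step 1: P_i = rho*g*h/1e6 = 1045.4*9.81*1492.8/1e6 = 15.30922 MPa
Step 2: P_wf = P_i - mdot/PI = 15.30922 - 79.682/17.107 = 10.651 MPa
P_wf = 10.651 MPa


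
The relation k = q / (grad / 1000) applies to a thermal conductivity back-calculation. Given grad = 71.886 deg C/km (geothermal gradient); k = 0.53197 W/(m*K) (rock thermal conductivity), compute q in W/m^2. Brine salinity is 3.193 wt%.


q = k * grad / 1000
q = 0.53197 * 71.886 / 1000
q = 0.038241 W/m^2


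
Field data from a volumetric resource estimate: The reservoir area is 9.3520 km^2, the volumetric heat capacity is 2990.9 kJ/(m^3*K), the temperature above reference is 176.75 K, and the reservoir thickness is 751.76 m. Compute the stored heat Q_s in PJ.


Step 1: Vr = A*1e6*hr = 9.352*1e6*751.76 = 7.030460e+09 m^3
Step 2: Q_s = Vr*rhoc*dT/1e12 = 7.030460e+09*2990.9*176.75/1e12 = 3716.6 PJ
Q_s = 3716.6 PJ


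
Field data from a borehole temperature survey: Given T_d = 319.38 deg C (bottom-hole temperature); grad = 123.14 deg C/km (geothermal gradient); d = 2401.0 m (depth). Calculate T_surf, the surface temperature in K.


T_surf = T_d - grad * d / 1000
T_surf = 319.38 - 123.14 * 2401.0 / 1000
T_surf = 23.72086 deg C
Convert to K: 23.72086 + 273.15 = 296.87 K
T_surf = 296.87 K


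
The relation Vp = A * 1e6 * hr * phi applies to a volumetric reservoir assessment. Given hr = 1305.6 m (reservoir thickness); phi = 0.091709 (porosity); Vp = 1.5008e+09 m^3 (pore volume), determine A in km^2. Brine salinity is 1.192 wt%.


A = Vp / (1e6 * hr * phi)
A = 1.5008e+09 / (1e6 * 1305.6 * 0.091709)
A = 12.534 km^2


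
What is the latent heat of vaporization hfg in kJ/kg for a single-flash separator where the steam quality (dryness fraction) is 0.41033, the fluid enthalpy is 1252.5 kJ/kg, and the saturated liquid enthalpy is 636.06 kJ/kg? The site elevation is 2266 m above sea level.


hfg = (h - hf) / x
hfg = (1252.5 - 636.06) / 0.41033
hfg = 1502.3 kJ/kg


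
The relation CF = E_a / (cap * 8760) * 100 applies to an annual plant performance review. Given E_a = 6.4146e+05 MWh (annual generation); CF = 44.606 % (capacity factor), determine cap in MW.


cap = E_a / (CF/100 * 8760)
cap = 6.4146e+05 / (44.606/100 * 8760)
cap = 164.16 MW


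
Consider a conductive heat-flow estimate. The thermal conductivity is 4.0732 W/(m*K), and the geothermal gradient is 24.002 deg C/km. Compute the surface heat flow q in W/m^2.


q = k * grad / 1000
q = 4.0732 * 24.002 / 1000
q = 0.097765 W/m^2


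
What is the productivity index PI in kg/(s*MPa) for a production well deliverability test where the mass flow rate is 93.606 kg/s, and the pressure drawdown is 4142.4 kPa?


PI = mdot * 1000 / dP
PI = 93.606 * 1000 / 4142.4
PI = 22.597 kg/(s*MPa)


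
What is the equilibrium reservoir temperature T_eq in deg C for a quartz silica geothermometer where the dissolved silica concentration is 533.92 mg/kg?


T_eq = 1309 / (5.19 - log10(SiO2)) - 273.15
T_eq = 1309 / (5.19 - log10(533.92)) - 273.15
T_eq = 258.42 deg C


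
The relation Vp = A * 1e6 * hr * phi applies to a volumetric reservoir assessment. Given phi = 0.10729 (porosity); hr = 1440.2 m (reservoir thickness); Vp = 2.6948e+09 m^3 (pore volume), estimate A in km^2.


A = Vp / (1e6 * hr * phi)
A = 2.6948e+09 / (1e6 * 1440.2 * 0.10729)
A = 17.440 km^2


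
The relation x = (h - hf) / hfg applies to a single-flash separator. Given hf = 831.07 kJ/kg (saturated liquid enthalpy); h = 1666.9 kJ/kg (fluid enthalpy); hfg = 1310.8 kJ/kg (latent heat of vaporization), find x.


x = (h - hf) / hfg
x = (1666.9 - 831.07) / 1310.8
x = 0.63765


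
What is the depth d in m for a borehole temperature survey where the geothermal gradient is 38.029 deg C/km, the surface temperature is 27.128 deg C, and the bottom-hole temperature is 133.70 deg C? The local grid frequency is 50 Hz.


d = (T_d - T_surf) / grad * 1000
d = (133.70 - 27.128) / 38.029 * 1000
d = 2802.4 m


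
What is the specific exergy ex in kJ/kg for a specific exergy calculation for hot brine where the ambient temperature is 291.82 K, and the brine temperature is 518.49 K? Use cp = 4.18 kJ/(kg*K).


ex = cp * ((T_b - T_0) - T_0 * ln(T_b/T_0))
ex = 4.18 * ((518.49 - 291.82) - 291.82 * ln(518.49/291.82))
ex = 246.36 kJ/kg


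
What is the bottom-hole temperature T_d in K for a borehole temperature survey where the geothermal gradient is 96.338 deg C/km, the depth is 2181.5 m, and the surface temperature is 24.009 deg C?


T_d = T_surf + grad * d / 1000
T_d = 24.009 + 96.338 * 2181.5 / 1000
T_d = 234.1703 deg C
Convert to K: 234.1703 + 273.15 = 507.32 K
T_d = 507.32 K


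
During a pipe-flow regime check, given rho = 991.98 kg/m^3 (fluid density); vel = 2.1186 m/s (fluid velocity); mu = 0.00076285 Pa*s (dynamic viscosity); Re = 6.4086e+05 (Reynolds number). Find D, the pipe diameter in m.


D = Re * mu / (rho * vel)
D = 6.4086e+05 * 0.00076285 / (991.98 * 2.1186)
D = 0.23262 m


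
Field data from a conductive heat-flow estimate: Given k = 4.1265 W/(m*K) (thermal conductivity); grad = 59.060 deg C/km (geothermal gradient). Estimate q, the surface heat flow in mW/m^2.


q = k * grad / 1000
q = 4.1265 * 59.060 / 1000
q = 0.2437111 W/m^2
Convert: 0.2437111 W/m^2 * 1000.0 = 243.71 mW/m^2
q = 243.71 mW/m^2


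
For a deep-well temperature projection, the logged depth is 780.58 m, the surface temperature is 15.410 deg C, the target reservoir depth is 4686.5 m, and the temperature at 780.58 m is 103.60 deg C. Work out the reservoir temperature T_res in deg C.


Step 1: grad = (T_d1 - T_surf)/d1 * 1000 = (103.6 - 15.41)/780.58 * 1000 = 112.9801 deg C/km
Step 2: T_res = T_surf + grad*d2/1000 = 15.41 + 112.9801*4686.5/1000 = 544.89 deg C
T_res = 544.89 deg C


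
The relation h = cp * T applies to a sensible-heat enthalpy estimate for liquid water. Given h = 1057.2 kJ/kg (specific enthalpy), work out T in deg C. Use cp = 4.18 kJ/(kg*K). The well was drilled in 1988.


T = h / cp
T = 1057.2 / 4.18
T = 252.92 deg C


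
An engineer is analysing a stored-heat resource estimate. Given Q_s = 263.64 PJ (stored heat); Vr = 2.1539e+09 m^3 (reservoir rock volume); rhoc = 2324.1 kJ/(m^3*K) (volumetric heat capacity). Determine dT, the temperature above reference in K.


dT = Q_s * 1e12 / (Vr * rhoc)
dT = 263.64 * 1e12 / (2.1539e+09 * 2324.1)
dT = 52.666 K


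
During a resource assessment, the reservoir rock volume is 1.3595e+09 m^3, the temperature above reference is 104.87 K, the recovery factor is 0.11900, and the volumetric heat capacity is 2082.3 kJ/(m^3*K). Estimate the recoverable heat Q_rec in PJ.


Step 1: Q_s = Vr*rhoc*dT/1e12 = 1.3595e+09*2082.3*104.87/1e12 = 296.8751 PJ
Step 2: Q_rec = Q_s * RF = 296.8751 * 0.119 = 35.328 PJ
Q_rec = 35.328 PJ


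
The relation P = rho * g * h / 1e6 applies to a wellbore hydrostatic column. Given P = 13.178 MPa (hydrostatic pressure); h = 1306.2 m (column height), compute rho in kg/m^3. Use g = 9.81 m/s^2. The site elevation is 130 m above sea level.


rho = P * 1e6 / (g * h)
rho = 13.178 * 1e6 / (9.81 * 1306.2)
rho = 1028.4 kg/m^3


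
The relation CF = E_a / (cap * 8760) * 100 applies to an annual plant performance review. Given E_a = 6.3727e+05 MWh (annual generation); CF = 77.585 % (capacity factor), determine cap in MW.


cap = E_a / (CF/100 * 8760)
cap = 6.3727e+05 / (77.585/100 * 8760)
cap = 93.765 MW


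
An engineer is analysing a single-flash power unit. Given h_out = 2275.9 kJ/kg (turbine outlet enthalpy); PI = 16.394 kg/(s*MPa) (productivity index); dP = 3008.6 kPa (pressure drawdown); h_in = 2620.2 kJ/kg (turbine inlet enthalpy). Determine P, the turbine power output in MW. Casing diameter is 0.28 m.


Step 1: mdot = PI * dP / 1000 = 16.394 * 3008.6 / 1000 = 49.32299 kg/s
Step 2: P = mdot*(h_in - h_out)/1000 = 49.32299*(2620.2 - 2275.9)/1000 = 16.982 MW
P = 16.982 MW


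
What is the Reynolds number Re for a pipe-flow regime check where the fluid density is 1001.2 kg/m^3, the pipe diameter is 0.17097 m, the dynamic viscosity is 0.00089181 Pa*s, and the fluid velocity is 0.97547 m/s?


Re = rho * vel * D / mu
Re = 1001.2 * 0.97547 * 0.17097 / 0.00089181
Re = 1.8723e+05


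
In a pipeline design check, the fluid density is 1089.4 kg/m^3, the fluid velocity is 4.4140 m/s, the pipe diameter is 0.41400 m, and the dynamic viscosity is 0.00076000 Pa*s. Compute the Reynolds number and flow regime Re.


Step 1: Re = rho*vel*D/mu = 1089.4*4.414*0.414/0.00076 = 2.6194e+06
Step 2: Re = 2.6194e+06 > 4000, so flow is turbulent.
Re = 2.6194e+06 (turbulent)


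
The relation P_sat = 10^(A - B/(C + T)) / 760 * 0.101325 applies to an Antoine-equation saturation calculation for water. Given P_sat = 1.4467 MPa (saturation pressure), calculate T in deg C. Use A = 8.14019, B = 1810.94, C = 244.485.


T = B / (A - log10(P_sat * 760 / 0.101325)) - C
T = 1810.94 / (8.14019 - log10(1.4467 * 760 / 0.101325)) - 244.485
T = 196.70 deg C


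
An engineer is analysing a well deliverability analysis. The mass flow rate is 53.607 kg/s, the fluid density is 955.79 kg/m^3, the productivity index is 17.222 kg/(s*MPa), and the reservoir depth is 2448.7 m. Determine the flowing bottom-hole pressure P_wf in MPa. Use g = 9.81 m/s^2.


Step 1: P_i = rho*g*h/1e6 = 955.79*9.81*2448.7/1e6 = 22.95975 MPa
Step 2: P_wf = P_i - mdot/PI = 22.95975 - 53.607/17.222 = 19.847 MPa
P_wf = 19.847 MPa


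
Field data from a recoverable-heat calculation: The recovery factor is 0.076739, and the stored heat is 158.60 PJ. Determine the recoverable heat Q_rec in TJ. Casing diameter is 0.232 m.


Q_rec = Q_s * RF
Q_rec = 158.60 * 0.076739
Q_rec = 12.17081 PJ
Convert: 12.17081 PJ * 1000.0 = 12171 TJ
Q_rec = 12171 TJ


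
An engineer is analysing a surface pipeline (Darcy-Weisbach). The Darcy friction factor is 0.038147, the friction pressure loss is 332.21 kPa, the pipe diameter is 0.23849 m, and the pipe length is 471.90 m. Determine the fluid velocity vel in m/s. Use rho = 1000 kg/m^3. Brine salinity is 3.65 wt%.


vel = sqrt(dP*1000*2*D / (f*L*rho))
vel = sqrt(332.21*1000*2*0.23849 / (0.038147*471.90*1000))
vel = 2.9669 m/s


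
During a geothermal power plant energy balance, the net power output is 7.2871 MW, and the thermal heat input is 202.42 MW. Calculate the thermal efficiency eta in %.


eta = W_net / Q_in * 100
eta = 7.2871 / 202.42 * 100
eta = 3.6000 %


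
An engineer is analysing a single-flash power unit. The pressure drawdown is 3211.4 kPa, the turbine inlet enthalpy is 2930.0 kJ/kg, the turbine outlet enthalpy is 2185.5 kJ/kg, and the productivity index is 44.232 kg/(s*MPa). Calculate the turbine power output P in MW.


Step 1: mdot = PI * dP / 1000 = 44.232 * 3211.4 / 1000 = 142.0466 kg/s
Step 2: P = mdot*(h_in - h_out)/1000 = 142.0466*(2930.0 - 2185.5)/1000 = 105.75 MW
P = 105.75 MW


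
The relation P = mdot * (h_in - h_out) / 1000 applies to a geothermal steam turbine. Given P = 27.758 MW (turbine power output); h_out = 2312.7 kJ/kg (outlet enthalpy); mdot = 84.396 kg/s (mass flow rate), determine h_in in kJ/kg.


h_in = h_out + P * 1000 / mdot
h_in = 2312.7 + 27.758 * 1000 / 84.396
h_in = 2641.6 kJ/kg


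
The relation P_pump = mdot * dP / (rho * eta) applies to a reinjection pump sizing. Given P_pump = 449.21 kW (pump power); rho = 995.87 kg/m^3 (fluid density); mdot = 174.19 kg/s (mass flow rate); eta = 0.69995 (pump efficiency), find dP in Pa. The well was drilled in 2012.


dP = P_pump * rho * eta / mdot
dP = 449.21 * 995.87 * 0.69995 / 174.19
dP = 1797.612 kPa
Convert: 1797.612 kPa * 1000.0 = 1.7976e+06 Pa
dP = 1.7976e+06 Pa


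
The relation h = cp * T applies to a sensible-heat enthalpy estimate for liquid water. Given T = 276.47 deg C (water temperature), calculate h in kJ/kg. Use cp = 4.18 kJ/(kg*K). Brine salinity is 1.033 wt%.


h = cp * T
h = 4.18 * 276.47
h = 1155.6 kJ/kg


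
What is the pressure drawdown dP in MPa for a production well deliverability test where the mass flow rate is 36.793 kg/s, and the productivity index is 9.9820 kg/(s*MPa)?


dP = mdot * 1000 / PI
dP = 36.793 * 1000 / 9.9820
dP = 3685.935 kPa
Convert: 3685.935 kPa * 0.001 = 3.6859 MPa
dP = 3.6859 MPa


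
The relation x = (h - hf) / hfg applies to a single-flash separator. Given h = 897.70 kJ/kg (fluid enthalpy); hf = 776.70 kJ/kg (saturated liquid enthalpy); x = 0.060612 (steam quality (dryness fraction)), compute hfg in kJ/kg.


hfg = (h - hf) / x
hfg = (897.70 - 776.70) / 0.060612
hfg = 1996.3 kJ/kg


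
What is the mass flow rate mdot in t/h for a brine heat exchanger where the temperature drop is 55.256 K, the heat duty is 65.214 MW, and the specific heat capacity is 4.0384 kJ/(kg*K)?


mdot = Q * 1000 / (cp * dT)
mdot = 65.214 * 1000 / (4.0384 * 55.256)
mdot = 292.2483 kg/s
Convert: 292.2483 kg/s * 3.6 = 1052.1 t/h
mdot = 1052.1 t/h


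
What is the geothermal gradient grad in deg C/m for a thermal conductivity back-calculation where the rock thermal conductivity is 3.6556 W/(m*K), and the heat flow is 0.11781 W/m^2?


grad = q / k * 1000
grad = 0.11781 / 3.6556 * 1000
grad = 32.22727 deg C/km
Convert: 32.22727 deg C/km * 0.001 = 0.032227 deg C/m
grad = 0.032227 deg C/m


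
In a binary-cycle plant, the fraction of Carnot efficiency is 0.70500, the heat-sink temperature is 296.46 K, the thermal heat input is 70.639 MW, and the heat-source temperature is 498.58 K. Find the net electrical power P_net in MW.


Step 1: eta = (1 - Tc/Th)*f = (1 - 296.46/498.58)*0.705 = 0.2858009
Step 2: P_net = eta * Q_in = 0.2858009 * 70.639 = 20.189 MW
P_net = 20.189 MW


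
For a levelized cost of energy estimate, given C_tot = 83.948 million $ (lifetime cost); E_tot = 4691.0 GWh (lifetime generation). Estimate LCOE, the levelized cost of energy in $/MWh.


LCOE = C_tot / E_tot * 100
LCOE = 83.948 / 4691.0 * 100
LCOE = 1.789554 cents/kWh
Convert: 1.789554 cents/kWh * 10.0 = 17.896 $/MWh
LCOE = 17.896 $/MWh


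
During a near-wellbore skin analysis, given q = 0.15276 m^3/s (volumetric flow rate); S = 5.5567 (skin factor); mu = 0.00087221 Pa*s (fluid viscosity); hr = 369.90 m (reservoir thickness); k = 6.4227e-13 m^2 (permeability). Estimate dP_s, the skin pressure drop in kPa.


dP_s = S * q * mu / (2*pi*k*hr) / 1000
dP_s = 5.5567 * 0.15276 * 0.00087221 / (2*pi*6.4227e-13*369.90) / 1000
dP_s = 495.98 kPa


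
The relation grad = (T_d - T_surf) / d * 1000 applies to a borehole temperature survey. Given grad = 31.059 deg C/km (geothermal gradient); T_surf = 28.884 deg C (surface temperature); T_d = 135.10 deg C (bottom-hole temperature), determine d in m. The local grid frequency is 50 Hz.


d = (T_d - T_surf) / grad * 1000
d = (135.10 - 28.884) / 31.059 * 1000
d = 3419.8 m


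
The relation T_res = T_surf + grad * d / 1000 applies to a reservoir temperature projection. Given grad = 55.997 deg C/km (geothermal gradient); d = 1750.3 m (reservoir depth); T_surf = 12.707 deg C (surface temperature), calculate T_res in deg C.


T_res = T_surf + grad * d / 1000
T_res = 12.707 + 55.997 * 1750.3 / 1000
T_res = 110.72 deg C


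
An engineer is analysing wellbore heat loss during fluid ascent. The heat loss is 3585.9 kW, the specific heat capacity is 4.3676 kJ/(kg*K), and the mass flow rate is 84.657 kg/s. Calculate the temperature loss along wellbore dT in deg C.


dT = Q_loss / (mdot * cp)
dT = 3585.9 / (84.657 * 4.3676)
dT = 9.698229 K
Convert (temperature difference, 1 K = 1 deg C): 9.698229 K = 9.698229 deg C
dT = 9.6982 deg C


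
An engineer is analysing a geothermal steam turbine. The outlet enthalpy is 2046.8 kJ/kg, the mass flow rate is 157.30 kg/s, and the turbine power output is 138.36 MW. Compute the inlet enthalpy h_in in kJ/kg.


h_in = h_out + P * 1000 / mdot
h_in = 2046.8 + 138.36 * 1000 / 157.30
h_in = 2926.4 kJ/kg


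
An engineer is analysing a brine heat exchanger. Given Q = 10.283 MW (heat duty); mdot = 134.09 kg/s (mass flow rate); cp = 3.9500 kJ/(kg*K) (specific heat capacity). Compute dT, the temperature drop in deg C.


dT = Q * 1000 / (mdot * cp)
dT = 10.283 * 1000 / (134.09 * 3.9500)
dT = 19.41451 K
Convert (temperature difference, 1 K = 1 deg C): 19.41451 K = 19.41451 deg C
dT = 19.415 deg C


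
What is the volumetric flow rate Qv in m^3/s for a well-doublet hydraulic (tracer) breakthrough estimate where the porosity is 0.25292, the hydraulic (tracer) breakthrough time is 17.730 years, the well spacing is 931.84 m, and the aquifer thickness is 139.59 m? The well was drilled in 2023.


Qv = pi*hr*phi*L^2 / (3*t_bt*365.25*86400)
Qv = pi*139.59*0.25292*931.84^2 / (3*17.730*365.25*86400)
Qv = 0.057377 m^3/s


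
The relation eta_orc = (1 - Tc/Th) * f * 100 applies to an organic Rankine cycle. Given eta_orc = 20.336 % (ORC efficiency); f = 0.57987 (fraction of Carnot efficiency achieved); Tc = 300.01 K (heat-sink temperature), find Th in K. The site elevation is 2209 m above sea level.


Th = Tc / (1 - (eta_orc/100)/f)
Th = 300.01 / (1 - (20.336/100)/0.57987)
Th = 462.05 K


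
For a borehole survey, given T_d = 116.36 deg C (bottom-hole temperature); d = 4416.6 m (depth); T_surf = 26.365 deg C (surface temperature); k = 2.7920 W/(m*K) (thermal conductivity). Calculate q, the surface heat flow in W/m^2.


Step 1: grad = (T_d - T_surf)/d * 1000 = (116.36 - 26.365)/4416.6 * 1000 = 20.37653 deg C/km
Step 2: q = k * grad / 1000 = 2.792 * 20.37653 / 1000 = 0.056891 W/m^2
q = 0.056891 W/m^2


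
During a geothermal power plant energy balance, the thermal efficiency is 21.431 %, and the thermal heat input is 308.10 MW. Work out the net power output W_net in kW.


W_net = eta / 100 * Q_in
W_net = 21.431 / 100 * 308.10
W_net = 66.02891 MW
Convert: 66.02891 MW * 1000.0 = 66029 kW
W_net = 66029 kW


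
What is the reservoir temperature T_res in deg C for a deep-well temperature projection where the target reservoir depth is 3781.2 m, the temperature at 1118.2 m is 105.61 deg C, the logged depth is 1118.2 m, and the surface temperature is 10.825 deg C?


Step 1: grad = (T_d1 - T_surf)/d1 * 1000 = (105.61 - 10.825)/1118.2 * 1000 = 84.76569 deg C/km
Step 2: T_res = T_surf + grad*d2/1000 = 10.825 + 84.76569*3781.2/1000 = 331.34 deg C
T_res = 331.34 deg C


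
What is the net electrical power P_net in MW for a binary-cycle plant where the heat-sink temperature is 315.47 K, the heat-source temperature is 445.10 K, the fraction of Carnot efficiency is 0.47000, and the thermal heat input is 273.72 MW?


Step 1: eta = (1 - Tc/Th)*f = (1 - 315.47/445.1)*0.47 = 0.1368818
Step 2: P_net = eta * Q_in = 0.1368818 * 273.72 = 37.467 MW
P_net = 37.467 MW


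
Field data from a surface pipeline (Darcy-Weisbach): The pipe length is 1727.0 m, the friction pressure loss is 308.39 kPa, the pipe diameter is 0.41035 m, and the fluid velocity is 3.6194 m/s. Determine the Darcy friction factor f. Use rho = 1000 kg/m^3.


f = dP*1000 / ((L/D)*(rho*vel^2/2))
f = 308.39*1000 / ((1727.0/0.41035)*(1000*3.6194^2/2))
f = 0.011187


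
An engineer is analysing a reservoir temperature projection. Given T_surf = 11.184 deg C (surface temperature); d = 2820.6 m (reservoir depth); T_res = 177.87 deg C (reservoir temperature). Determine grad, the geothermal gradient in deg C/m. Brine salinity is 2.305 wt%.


grad = (T_res - T_surf) / d * 1000
grad = (177.87 - 11.184) / 2820.6 * 1000
grad = 59.09594 deg C/km
Convert: 59.09594 deg C/km * 0.001 = 0.059096 deg C/m
grad = 0.059096 deg C/m


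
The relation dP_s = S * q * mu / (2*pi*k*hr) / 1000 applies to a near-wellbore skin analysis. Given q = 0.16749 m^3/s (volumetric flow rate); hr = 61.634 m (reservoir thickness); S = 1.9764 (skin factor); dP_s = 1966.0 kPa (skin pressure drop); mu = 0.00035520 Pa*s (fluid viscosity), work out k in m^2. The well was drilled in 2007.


k = S*q*mu / (2*pi*dP_s*1000*hr)
k = 1.9764*0.16749*0.00035520 / (2*pi*1966.0*1000*61.634)
k = 1.5444e-13 m^2


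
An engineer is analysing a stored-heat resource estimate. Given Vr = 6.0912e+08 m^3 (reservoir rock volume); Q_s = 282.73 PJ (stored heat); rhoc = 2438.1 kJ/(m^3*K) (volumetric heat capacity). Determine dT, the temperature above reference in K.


dT = Q_s * 1e12 / (Vr * rhoc)
dT = 282.73 * 1e12 / (6.0912e+08 * 2438.1)
dT = 190.38 K


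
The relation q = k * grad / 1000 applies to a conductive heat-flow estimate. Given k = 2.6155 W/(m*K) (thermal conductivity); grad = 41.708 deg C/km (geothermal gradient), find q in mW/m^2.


q = k * grad / 1000
q = 2.6155 * 41.708 / 1000
q = 0.1090873 W/m^2
Convert: 0.1090873 W/m^2 * 1000.0 = 109.09 mW/m^2
q = 109.09 mW/m^2


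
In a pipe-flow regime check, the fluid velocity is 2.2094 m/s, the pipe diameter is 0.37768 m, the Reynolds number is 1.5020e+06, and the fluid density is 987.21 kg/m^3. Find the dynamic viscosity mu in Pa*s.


mu = rho * vel * D / Re
mu = 987.21 * 2.2094 * 0.37768 / 1.5020e+06
mu = 0.00054845 Pa*s


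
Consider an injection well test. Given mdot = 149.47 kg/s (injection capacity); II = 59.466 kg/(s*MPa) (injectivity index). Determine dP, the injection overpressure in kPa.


dP = mdot * 1000 / II
dP = 149.47 * 1000 / 59.466
dP = 2513.5 kPa


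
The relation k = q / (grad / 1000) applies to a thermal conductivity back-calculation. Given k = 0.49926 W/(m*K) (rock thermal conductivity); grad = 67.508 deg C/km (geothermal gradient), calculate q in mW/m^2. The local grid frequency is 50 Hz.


q = k * grad / 1000
q = 0.49926 * 67.508 / 1000
q = 0.03370404 W/m^2
Convert: 0.03370404 W/m^2 * 1000.0 = 33.704 mW/m^2
q = 33.704 mW/m^2


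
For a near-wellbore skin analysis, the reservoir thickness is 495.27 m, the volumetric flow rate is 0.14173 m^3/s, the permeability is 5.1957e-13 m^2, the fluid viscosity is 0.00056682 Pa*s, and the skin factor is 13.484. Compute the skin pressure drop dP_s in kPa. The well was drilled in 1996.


dP_s = S * q * mu / (2*pi*k*hr) / 1000
dP_s = 13.484 * 0.14173 * 0.00056682 / (2*pi*5.1957e-13*495.27) / 1000
dP_s = 669.98 kPa


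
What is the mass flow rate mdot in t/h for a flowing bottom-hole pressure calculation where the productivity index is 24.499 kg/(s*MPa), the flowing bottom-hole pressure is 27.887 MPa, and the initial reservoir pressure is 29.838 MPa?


mdot = (P_i - P_wf) * PI
mdot = (29.838 - 27.887) * 24.499
mdot = 47.79755 kg/s
Convert: 47.79755 kg/s * 3.6 = 172.07 t/h
mdot = 172.07 t/h


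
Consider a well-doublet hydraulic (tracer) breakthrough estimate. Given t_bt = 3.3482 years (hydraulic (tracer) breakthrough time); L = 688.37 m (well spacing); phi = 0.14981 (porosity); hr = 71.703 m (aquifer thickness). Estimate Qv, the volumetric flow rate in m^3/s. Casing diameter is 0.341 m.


Qv = pi*hr*phi*L^2 / (3*t_bt*365.25*86400)
Qv = pi*71.703*0.14981*688.37^2 / (3*3.3482*365.25*86400)
Qv = 0.050447 m^3/s


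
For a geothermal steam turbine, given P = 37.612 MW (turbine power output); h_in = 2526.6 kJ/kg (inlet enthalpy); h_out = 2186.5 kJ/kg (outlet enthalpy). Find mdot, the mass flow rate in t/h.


mdot = P * 1000 / (h_in - h_out)
mdot = 37.612 * 1000 / (2526.6 - 2186.5)
mdot = 110.5910 kg/s
Convert: 110.5910 kg/s * 3.6 = 398.13 t/h
mdot = 398.13 t/h


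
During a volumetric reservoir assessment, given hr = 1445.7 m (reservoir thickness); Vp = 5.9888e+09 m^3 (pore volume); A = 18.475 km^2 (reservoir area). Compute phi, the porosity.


phi = Vp / (A * 1e6 * hr)
phi = 5.9888e+09 / (18.475 * 1e6 * 1445.7)
phi = 0.22422


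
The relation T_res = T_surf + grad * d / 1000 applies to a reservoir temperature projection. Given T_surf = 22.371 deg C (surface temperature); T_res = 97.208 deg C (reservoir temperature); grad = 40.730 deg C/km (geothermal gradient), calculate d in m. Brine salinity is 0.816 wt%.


d = (T_res - T_surf) / grad * 1000
d = (97.208 - 22.371) / 40.730 * 1000
d = 1837.4 m


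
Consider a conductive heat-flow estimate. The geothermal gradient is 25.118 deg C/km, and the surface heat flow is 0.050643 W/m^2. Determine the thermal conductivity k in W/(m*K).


k = q * 1000 / grad
k = 0.050643 * 1000 / 25.118
k = 2.0162 W/(m*K)


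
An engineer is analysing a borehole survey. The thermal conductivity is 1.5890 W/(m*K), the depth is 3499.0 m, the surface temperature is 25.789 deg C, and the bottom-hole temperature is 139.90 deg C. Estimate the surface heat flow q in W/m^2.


Step 1: grad = (T_d - T_surf)/d * 1000 = (139.9 - 25.789)/3499.0 * 1000 = 32.61246 deg C/km
Step 2: q = k * grad / 1000 = 1.589 * 32.61246 / 1000 = 0.051821 W/m^2
q = 0.051821 W/m^2


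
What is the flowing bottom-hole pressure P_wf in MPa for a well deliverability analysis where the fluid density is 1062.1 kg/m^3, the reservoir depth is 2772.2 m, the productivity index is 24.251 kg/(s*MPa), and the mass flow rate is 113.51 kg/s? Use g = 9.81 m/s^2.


Step 1: P_i = rho*g*h/1e6 = 1062.1*9.81*2772.2/1e6 = 28.88411 MPa
Step 2: P_wf = P_i - mdot/PI = 28.88411 - 113.51/24.251 = 24.203 MPa
P_wf = 24.203 MPa


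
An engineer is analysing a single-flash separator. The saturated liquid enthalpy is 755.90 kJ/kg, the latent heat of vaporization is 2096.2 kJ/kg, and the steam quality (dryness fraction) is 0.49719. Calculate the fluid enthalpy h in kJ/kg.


h = hf + x * hfg
h = 755.90 + 0.49719 * 2096.2
h = 1798.1 kJ/kg


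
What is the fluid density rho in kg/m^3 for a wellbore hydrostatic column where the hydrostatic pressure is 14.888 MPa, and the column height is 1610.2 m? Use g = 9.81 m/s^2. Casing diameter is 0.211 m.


rho = P * 1e6 / (g * h)
rho = 14.888 * 1e6 / (9.81 * 1610.2)
rho = 942.51 kg/m^3


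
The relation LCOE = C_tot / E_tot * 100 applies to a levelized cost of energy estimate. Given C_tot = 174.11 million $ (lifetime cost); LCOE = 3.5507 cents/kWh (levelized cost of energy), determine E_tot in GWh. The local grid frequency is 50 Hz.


E_tot = C_tot / LCOE * 100
E_tot = 174.11 / 3.5507 * 100
E_tot = 4903.5 GWh


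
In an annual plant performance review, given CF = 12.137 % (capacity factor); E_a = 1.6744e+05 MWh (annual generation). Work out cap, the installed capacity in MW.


cap = E_a / (CF/100 * 8760)
cap = 1.6744e+05 / (12.137/100 * 8760)
cap = 157.49 MW


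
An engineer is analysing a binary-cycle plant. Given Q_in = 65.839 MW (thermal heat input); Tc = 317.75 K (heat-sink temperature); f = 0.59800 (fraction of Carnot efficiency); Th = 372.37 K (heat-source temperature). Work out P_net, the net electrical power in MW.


Step 1: eta = (1 - Tc/Th)*f = (1 - 317.75/372.37)*0.598 = 0.08771587
Step 2: P_net = eta * Q_in = 0.08771587 * 65.839 = 5.7751 MW
P_net = 5.7751 MW


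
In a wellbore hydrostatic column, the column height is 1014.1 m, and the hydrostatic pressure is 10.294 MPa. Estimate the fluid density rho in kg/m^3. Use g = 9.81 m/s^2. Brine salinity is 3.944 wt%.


rho = P * 1e6 / (g * h)
rho = 10.294 * 1e6 / (9.81 * 1014.1)
rho = 1034.7 kg/m^3


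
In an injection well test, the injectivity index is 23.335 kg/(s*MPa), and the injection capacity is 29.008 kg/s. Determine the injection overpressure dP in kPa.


dP = mdot * 1000 / II
dP = 29.008 * 1000 / 23.335
dP = 1243.1 kPa


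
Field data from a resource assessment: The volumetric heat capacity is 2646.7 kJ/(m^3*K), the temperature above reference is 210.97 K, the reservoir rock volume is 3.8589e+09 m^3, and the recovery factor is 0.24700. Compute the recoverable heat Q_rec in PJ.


Step 1: Q_s = Vr*rhoc*dT/1e12 = 3.8589e+09*2646.7*210.97/1e12 = 2154.711 PJ
Step 2: Q_rec = Q_s * RF = 2154.711 * 0.247 = 532.21 PJ
Q_rec = 532.21 PJ


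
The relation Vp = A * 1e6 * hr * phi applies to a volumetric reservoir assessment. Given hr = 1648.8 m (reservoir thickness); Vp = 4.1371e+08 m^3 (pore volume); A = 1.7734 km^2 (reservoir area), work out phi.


phi = Vp / (A * 1e6 * hr)
phi = 4.1371e+08 / (1.7734 * 1e6 * 1648.8)
phi = 0.14149


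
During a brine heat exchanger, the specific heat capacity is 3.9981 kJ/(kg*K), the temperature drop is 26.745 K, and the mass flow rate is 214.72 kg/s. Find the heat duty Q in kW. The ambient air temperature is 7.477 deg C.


Q = mdot * cp * dT / 1000
Q = 214.72 * 3.9981 * 26.745 / 1000
Q = 22.95983 MW
Convert: 22.95983 MW * 1000.0 = 22960 kW
Q = 22960 kW


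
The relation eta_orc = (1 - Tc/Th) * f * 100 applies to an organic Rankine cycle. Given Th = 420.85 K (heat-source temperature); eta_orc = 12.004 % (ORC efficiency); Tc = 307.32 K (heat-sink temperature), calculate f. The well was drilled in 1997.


f = (eta_orc/100) / (1 - Tc/Th)
f = (12.004/100) / (1 - 307.32/420.85)
f = 0.44498


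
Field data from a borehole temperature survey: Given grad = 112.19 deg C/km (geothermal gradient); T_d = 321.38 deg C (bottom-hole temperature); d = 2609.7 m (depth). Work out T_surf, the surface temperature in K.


T_surf = T_d - grad * d / 1000
T_surf = 321.38 - 112.19 * 2609.7 / 1000
T_surf = 28.59776 deg C
Convert to K: 28.59776 + 273.15 = 301.75 K
T_surf = 301.75 K


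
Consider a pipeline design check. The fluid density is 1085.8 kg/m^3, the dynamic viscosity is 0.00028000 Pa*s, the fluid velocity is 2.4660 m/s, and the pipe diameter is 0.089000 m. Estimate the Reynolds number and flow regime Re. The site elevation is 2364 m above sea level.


Step 1: Re = rho*vel*D/mu = 1085.8*2.466*0.089/0.00028 = 8.5109e+05
Step 2: Re = 8.5109e+05 > 4000, so flow is turbulent.
Re = 8.5109e+05 (turbulent)


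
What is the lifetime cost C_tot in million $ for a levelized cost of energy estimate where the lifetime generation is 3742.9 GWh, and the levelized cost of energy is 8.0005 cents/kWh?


C_tot = LCOE / 100 * E_tot
C_tot = 8.0005 / 100 * 3742.9
C_tot = 299.45 million $


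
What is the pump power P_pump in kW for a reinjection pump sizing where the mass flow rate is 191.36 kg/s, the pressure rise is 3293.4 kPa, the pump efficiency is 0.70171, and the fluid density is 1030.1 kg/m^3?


P_pump = mdot * dP / (rho * eta)
P_pump = 191.36 * 3293.4 / (1030.1 * 0.70171)
P_pump = 871.88 kW


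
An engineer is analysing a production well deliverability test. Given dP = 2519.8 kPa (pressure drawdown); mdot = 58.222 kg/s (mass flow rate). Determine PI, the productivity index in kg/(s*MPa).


PI = mdot * 1000 / dP
PI = 58.222 * 1000 / 2519.8
PI = 23.106 kg/(s*MPa)


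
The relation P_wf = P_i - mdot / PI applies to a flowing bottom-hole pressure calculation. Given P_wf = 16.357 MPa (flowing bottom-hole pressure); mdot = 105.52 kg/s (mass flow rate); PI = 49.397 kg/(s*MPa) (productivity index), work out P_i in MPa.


P_i = P_wf + mdot / PI
P_i = 16.357 + 105.52 / 49.397
P_i = 18.493 MPa


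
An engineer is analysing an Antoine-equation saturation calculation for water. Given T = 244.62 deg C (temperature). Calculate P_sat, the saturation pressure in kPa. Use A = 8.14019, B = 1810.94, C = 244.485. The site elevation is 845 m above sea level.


P_sat = 10^(A - B/(C + T)) / 760 * 0.101325
P_sat = 10^(8.14019 - 1810.94/(244.485 + 244.62)) / 760 * 0.101325
P_sat = 3.652029 MPa
Convert: 3.652029 MPa * 1000.0 = 3652.0 kPa
P_sat = 3652.0 kPa


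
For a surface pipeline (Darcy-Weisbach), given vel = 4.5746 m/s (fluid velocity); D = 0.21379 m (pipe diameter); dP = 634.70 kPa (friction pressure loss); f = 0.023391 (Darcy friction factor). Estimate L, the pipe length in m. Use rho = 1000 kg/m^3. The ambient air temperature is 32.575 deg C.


L = dP*1000*D / (f*rho*vel^2/2)
L = 634.70*1000*0.21379 / (0.023391*1000*4.5746^2/2)
L = 554.41 m


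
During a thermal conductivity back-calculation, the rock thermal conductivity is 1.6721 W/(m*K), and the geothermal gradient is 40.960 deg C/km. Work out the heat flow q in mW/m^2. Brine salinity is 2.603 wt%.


q = k * grad / 1000
q = 1.6721 * 40.960 / 1000
q = 0.06848922 W/m^2
Convert: 0.06848922 W/m^2 * 1000.0 = 68.489 mW/m^2
q = 68.489 mW/m^2


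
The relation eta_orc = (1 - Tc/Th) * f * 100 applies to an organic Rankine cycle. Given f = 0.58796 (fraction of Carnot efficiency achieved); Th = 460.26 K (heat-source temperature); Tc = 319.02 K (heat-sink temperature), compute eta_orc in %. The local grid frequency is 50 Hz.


eta_orc = (1 - Tc/Th) * f * 100
eta_orc = (1 - 319.02/460.26) * 0.58796 * 100
eta_orc = 18.043 %


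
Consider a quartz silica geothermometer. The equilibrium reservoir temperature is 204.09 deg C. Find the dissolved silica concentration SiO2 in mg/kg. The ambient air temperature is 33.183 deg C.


SiO2 = 10^(5.19 - 1309/(T_eq + 273.15))
SiO2 = 10^(5.19 - 1309/(204.09 + 273.15))
SiO2 = 279.99 mg/kg


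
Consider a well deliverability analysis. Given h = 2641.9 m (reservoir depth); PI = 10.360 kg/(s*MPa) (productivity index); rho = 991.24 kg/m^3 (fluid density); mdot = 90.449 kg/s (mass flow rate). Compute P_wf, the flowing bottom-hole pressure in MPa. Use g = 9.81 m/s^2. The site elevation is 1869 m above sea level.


Step 1: P_i = rho*g*h/1e6 = 991.24*9.81*2641.9/1e6 = 25.69001 MPa
Step 2: P_wf = P_i - mdot/PI = 25.69001 - 90.449/10.36 = 16.959 MPa
P_wf = 16.959 MPa


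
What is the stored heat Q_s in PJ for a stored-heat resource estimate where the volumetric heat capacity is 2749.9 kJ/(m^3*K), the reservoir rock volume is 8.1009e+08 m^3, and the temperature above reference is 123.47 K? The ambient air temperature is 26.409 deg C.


Q_s = Vr * rhoc * dT / 1e12
Q_s = 8.1009e+08 * 2749.9 * 123.47 / 1e12
Q_s = 275.05 PJ


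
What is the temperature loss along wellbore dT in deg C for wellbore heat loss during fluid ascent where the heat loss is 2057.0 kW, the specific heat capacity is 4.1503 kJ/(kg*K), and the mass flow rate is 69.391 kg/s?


dT = Q_loss / (mdot * cp)
dT = 2057.0 / (69.391 * 4.1503)
dT = 7.142523 K
Convert (temperature difference, 1 K = 1 deg C): 7.142523 K = 7.142523 deg C
dT = 7.1425 deg C


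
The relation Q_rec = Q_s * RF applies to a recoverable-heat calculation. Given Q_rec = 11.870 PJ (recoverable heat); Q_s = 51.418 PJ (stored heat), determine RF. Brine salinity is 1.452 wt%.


RF = Q_rec / Q_s
RF = 11.870 / 51.418
RF = 0.23085


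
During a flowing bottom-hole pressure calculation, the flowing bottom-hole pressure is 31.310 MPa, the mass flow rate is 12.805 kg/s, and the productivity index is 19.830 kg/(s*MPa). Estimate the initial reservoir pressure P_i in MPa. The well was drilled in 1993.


P_i = P_wf + mdot / PI
P_i = 31.310 + 12.805 / 19.830
P_i = 31.956 MPa
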